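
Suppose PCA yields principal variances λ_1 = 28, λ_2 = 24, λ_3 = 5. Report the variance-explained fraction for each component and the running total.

Step 1 — total variance = trace(Sigma) = Σ λ_i = 28 + 24 + 5 = 57.

Step 2 — fraction explained by component i = λ_i / Σ λ:
  PC1: 28/57 = 0.4912
  PC2: 24/57 = 0.4211
  PC3: 5/57 = 0.0877

Step 3 — cumulative fraction after k components = (λ_1 + ... + λ_k) / Σ λ:
  k = 1: 28/57 = 0.4912
  k = 2: (28 + 24)/57 = 52/57 = 0.9123
  k = 3: (28 + 24 + 5)/57 = 57/57 = 1

Summary (fraction, with percent):

explained: PC1 0.4912 (49.12%), PC2 0.4211 (42.11%), PC3 0.0877 (8.77%);  cumulative: 0.4912, 0.9123, 1


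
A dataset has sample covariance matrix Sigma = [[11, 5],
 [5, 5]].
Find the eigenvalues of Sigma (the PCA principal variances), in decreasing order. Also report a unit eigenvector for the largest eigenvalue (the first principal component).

Step 1 — characteristic polynomial of 2×2 Sigma:
  det(Sigma - λI) = λ² - trace · λ + det = 0.
  trace = 11 + 5 = 16, det = 11·5 - (5)² = 30.
Step 2 — discriminant:
  Δ = trace² - 4·det = 256 - 120 = 136.
Step 3 — eigenvalues:
  λ = (trace ± √Δ)/2 = (16 ± 11.6619)/2,
  λ_1 = 13.831,  λ_2 = 2.169.

Step 4 — unit eigenvector for λ_1: solve (Sigma - λ_1 I)v = 0. First row:
  (11 - 13.831)·v_x + (5)·v_y = 0, i.e. (-2.831)·v_x + (5)·v_y = 0,
  so v ∝ (b, λ_1 - a) = (5, 2.831) = u.
  ||u|| = √((5)² + (2.831)²) = √(33.0143) ≈ 5.7458,
  v_1 = u/||u|| ≈ (0.8702, 0.4927) (||v_1|| = 1).

λ_1 = 13.831,  λ_2 = 2.169;  v_1 ≈ (0.8702, 0.4927)


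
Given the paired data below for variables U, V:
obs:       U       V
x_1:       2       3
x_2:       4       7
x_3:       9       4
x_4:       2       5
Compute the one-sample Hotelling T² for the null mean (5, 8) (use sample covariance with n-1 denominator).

Step 1 — sample mean vector:
  mean(U) = (2 + 4 + 9 + 2) / 4 = 17/4 = 4.25
  mean(V) = (3 + 7 + 4 + 5) / 4 = 19/4 = 4.75
  x̄ = (4.25, 4.75),  deviation x̄ - mu_0 = (4.25, 4.75) - (5, 8) = (-0.75, -3.25).

Step 2 — sample covariance matrix, S[i,j] = (1/(n-1)) · Σ_k (x_{k,i} - mean_i) · (x_{k,j} - mean_j), divisor n-1 = 3:
  S[U,U] = ((-2.25)·(-2.25) + (-0.25)·(-0.25) + (4.75)·(4.75) + (-2.25)·(-2.25)) / 3 = 32.75/3 = 10.9167
  S[U,V] = ((-2.25)·(-1.75) + (-0.25)·(2.25) + (4.75)·(-0.75) + (-2.25)·(0.25)) / 3 = -0.75/3 = -0.25
  S[V,V] = ((-1.75)·(-1.75) + (2.25)·(2.25) + (-0.75)·(-0.75) + (0.25)·(0.25)) / 3 = 8.75/3 = 2.9167
  S = [[10.9167, -0.25],
 [-0.25, 2.9167]].

Step 3 — invert S. det(S) = 10.9167·2.9167 - (-0.25)² = 31.7778.
  S^{-1} = (1/det) · [[d, -b], [-b, a]] = [[0.0918, 0.0079],
 [0.0079, 0.3435]].

Step 4 — quadratic form (x̄ - mu_0)^T · S^{-1} · (x̄ - mu_0):
  S^{-1} · (x̄ - mu_0) = (-0.0944, -1.1224),
  (x̄ - mu_0)^T · [...] = (-0.75)·(-0.0944) + (-3.25)·(-1.1224) = 3.7185.

Step 5 — scale by n: T² = 4 · 3.7185 = 14.8741.

T² ≈ 14.8741


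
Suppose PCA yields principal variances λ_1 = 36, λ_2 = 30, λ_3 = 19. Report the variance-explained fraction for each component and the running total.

Step 1 — total variance = trace(Sigma) = Σ λ_i = 36 + 30 + 19 = 85.

Step 2 — fraction explained by component i = λ_i / Σ λ:
  PC1: 36/85 = 0.4235
  PC2: 30/85 = 0.3529
  PC3: 19/85 = 0.2235

Step 3 — cumulative fraction after k components = (λ_1 + ... + λ_k) / Σ λ:
  k = 1: 36/85 = 0.4235
  k = 2: (36 + 30)/85 = 66/85 = 0.7765
  k = 3: (36 + 30 + 19)/85 = 85/85 = 1

Summary (fraction, with percent):

explained: PC1 0.4235 (42.35%), PC2 0.3529 (35.29%), PC3 0.2235 (22.35%);  cumulative: 0.4235, 0.7765, 1


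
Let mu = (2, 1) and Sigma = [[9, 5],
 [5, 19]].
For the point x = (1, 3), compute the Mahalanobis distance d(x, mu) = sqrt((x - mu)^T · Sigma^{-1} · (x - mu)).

Step 1 — centre the observation: (x - mu) = (-1, 2).

Step 2 — invert Sigma. det(Sigma) = 9·19 - (5)² = 146.
  Sigma^{-1} = (1/det) · [[d, -b], [-b, a]] = [[0.1301, -0.0342],
 [-0.0342, 0.0616]].

Step 3 — form the quadratic (x - mu)^T · Sigma^{-1} · (x - mu):
  Sigma^{-1} · (x - mu) = (-0.1986, 0.1575).
  (x - mu)^T · [Sigma^{-1} · (x - mu)] = (-1)·(-0.1986) + (2)·(0.1575) = 0.5137.

Step 4 — take square root: d = √(0.5137) ≈ 0.7167.

d(x, mu) = √(0.5137) ≈ 0.7167


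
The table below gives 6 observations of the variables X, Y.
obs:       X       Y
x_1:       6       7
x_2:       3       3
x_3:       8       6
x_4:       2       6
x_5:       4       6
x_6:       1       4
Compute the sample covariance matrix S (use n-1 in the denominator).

Step 1 — column means:
  mean(X) = (6 + 3 + 8 + 2 + 4 + 1) / 6 = 24/6 = 4
  mean(Y) = (7 + 3 + 6 + 6 + 6 + 4) / 6 = 32/6 = 5.3333

Step 2 — sample covariance S[i,j] = (1/(n-1)) · Σ_k (x_{k,i} - mean_i) · (x_{k,j} - mean_j), with n-1 = 5.
  S[X,X] = ((2)·(2) + (-1)·(-1) + (4)·(4) + (-2)·(-2) + (0)·(0) + (-3)·(-3)) / 5 = 34/5 = 6.8
  S[X,Y] = ((2)·(1.6667) + (-1)·(-2.3333) + (4)·(0.6667) + (-2)·(0.6667) + (0)·(0.6667) + (-3)·(-1.3333)) / 5 = 11/5 = 2.2
  S[Y,Y] = ((1.6667)·(1.6667) + (-2.3333)·(-2.3333) + (0.6667)·(0.6667) + (0.6667)·(0.6667) + (0.6667)·(0.6667) + (-1.3333)·(-1.3333)) / 5 = 11.3333/5 = 2.2667

S is symmetric (S[j,i] = S[i,j]). Assembling:

S = [[6.8, 2.2],
 [2.2, 2.2667]]


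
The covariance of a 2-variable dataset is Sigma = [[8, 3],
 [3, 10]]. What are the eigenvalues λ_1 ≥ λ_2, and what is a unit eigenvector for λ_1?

Step 1 — characteristic polynomial of 2×2 Sigma:
  det(Sigma - λI) = λ² - trace · λ + det = 0.
  trace = 8 + 10 = 18, det = 8·10 - (3)² = 71.
Step 2 — discriminant:
  Δ = trace² - 4·det = 324 - 284 = 40.
Step 3 — eigenvalues:
  λ = (trace ± √Δ)/2 = (18 ± 6.3246)/2,
  λ_1 = 12.1623,  λ_2 = 5.8377.

Step 4 — unit eigenvector for λ_1: solve (Sigma - λ_1 I)v = 0. First row:
  (8 - 12.1623)·v_x + (3)·v_y = 0, i.e. (-4.1623)·v_x + (3)·v_y = 0,
  so v ∝ (b, λ_1 - a) = (3, 4.1623) = u.
  ||u|| = √((3)² + (4.1623)²) = √(26.3246) ≈ 5.1307,
  v_1 = u/||u|| ≈ (0.5847, 0.8112) (||v_1|| = 1).

λ_1 = 12.1623,  λ_2 = 5.8377;  v_1 ≈ (0.5847, 0.8112)


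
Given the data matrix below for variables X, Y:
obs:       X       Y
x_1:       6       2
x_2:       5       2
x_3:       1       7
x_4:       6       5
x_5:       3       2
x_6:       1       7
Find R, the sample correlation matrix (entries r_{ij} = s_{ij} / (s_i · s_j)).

Step 1 — column means:
  mean(X) = (6 + 5 + 1 + 6 + 3 + 1) / 6 = 22/6 = 3.6667
  mean(Y) = (2 + 2 + 7 + 5 + 2 + 7) / 6 = 25/6 = 4.1667

Step 2 — sample variances and covariances s[i,j] = (1/(n-1)) · Σ_k (x_{k,i} - mean_i) · (x_{k,j} - mean_j), with n-1 = 5:
  s[X,X] = ((2.3333)·(2.3333) + (1.3333)·(1.3333) + (-2.6667)·(-2.6667) + (2.3333)·(2.3333) + (-0.6667)·(-0.6667) + (-2.6667)·(-2.6667)) / 5 = 27.3333/5 = 5.4667
  s[X,Y] = ((2.3333)·(-2.1667) + (1.3333)·(-2.1667) + (-2.6667)·(2.8333) + (2.3333)·(0.8333) + (-0.6667)·(-2.1667) + (-2.6667)·(2.8333)) / 5 = -19.6667/5 = -3.9333
  s[Y,Y] = ((-2.1667)·(-2.1667) + (-2.1667)·(-2.1667) + (2.8333)·(2.8333) + (0.8333)·(0.8333) + (-2.1667)·(-2.1667) + (2.8333)·(2.8333)) / 5 = 30.8333/5 = 6.1667
  Sample standard deviations s_i = √(s[i,i]):
  s(X) = √(5.4667) = 2.3381
  s(Y) = √(6.1667) = 2.4833

Step 3 — r_{ij} = s_{ij} / (s_i · s_j):
  r[X,X] = 1 (diagonal).
  r[X,Y] = -3.9333 / (2.3381 · 2.4833) = -3.9333 / 5.8061 = -0.6774
  r[Y,Y] = 1 (diagonal).

R is symmetric with unit diagonal. Assembling:

R = [[1, -0.6774],
 [-0.6774, 1]]


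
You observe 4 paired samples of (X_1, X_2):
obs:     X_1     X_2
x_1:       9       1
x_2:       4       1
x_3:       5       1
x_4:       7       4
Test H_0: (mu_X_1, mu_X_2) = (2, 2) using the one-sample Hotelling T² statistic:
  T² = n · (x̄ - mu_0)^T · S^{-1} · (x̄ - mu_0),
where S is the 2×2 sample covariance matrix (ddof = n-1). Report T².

Step 1 — sample mean vector:
  mean(X_1) = (9 + 4 + 5 + 7) / 4 = 25/4 = 6.25
  mean(X_2) = (1 + 1 + 1 + 4) / 4 = 7/4 = 1.75
  x̄ = (6.25, 1.75),  deviation x̄ - mu_0 = (6.25, 1.75) - (2, 2) = (4.25, -0.25).

Step 2 — sample covariance matrix, S[i,j] = (1/(n-1)) · Σ_k (x_{k,i} - mean_i) · (x_{k,j} - mean_j), divisor n-1 = 3:
  S[X_1,X_1] = ((2.75)·(2.75) + (-2.25)·(-2.25) + (-1.25)·(-1.25) + (0.75)·(0.75)) / 3 = 14.75/3 = 4.9167
  S[X_1,X_2] = ((2.75)·(-0.75) + (-2.25)·(-0.75) + (-1.25)·(-0.75) + (0.75)·(2.25)) / 3 = 2.25/3 = 0.75
  S[X_2,X_2] = ((-0.75)·(-0.75) + (-0.75)·(-0.75) + (-0.75)·(-0.75) + (2.25)·(2.25)) / 3 = 6.75/3 = 2.25
  S = [[4.9167, 0.75],
 [0.75, 2.25]].

Step 3 — invert S. det(S) = 4.9167·2.25 - (0.75)² = 10.5.
  S^{-1} = (1/det) · [[d, -b], [-b, a]] = [[0.2143, -0.0714],
 [-0.0714, 0.4683]].

Step 4 — quadratic form (x̄ - mu_0)^T · S^{-1} · (x̄ - mu_0):
  S^{-1} · (x̄ - mu_0) = (0.9286, -0.4206),
  (x̄ - mu_0)^T · [...] = (4.25)·(0.9286) + (-0.25)·(-0.4206) = 4.0516.

Step 5 — scale by n: T² = 4 · 4.0516 = 16.2063.

T² ≈ 16.2063


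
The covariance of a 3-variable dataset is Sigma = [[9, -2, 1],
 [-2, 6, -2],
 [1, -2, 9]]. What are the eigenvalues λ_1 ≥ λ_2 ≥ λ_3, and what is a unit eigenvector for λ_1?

Step 1 — characteristic polynomial p(λ) = det(λI - Sigma) = λ³ - tr·λ² + c_1·λ - det, where tr = trace, c_1 = sum of the principal 2×2 minors, det = det(Sigma):
  tr = 9 + 6 + 9 = 24,
  c_1 = (9·6 - (-2)²) + (9·9 - (1)²) + (6·9 - (-2)²) = 50 + 80 + 50 = 180,
  det = 9·(6·9 - (-2)²) - (-2)·((-2)·9 - (-2)·(1)) + (1)·((-2)·(-2) - 6·(1)) = 9·(50) - (-2)·(-16) + (1)·(-2) = 416.
  So p(λ) = λ³ - 24λ² + 180λ - 416.
Step 2 — look for an integer root (rational root theorem: any rational root is an integer divisor of 416). Testing λ = 8:
  p(8) = 512 - 1536 + 1440 - 416 = 0  ✓
  Dividing out (λ - 8): p(λ) = (λ - 8)(λ² - 16λ + 52).
Step 3 — remaining eigenvalues from the quadratic λ² - 16λ + 52 = 0:
  Δ = 16² - 4·52 = 256 - 208 = 48,  λ = (16 ± √48)/2 = (16 ± 6.9282)/2 ≈ 11.4641 or 4.5359.
  Sorted: λ_1 = 11.4641,  λ_2 = 8,  λ_3 = 4.5359  (check: sum = 24 = tr ✓).

Step 4 — unit eigenvector for λ_1 ≈ 11.4641: v spans the null space of (Sigma - λ_1 I), whose rows are
  r_1 = (-2.4641, -2, 1),  r_2 = (-2, -5.4641, -2),  r_3 = (1, -2, -2.4641).
  v is orthogonal to every row, so take v ∝ r_1 × r_2 = ((-2)·(-2) - (1)·(-5.4641), (1)·(-2) - (-2.4641)·(-2), (-2.4641)·(-5.4641) - (-2)·(-2)) ≈ (9.4641, -6.9282, 9.4641).
  Let u = (9.4641, -6.9282, 9.4641).
  ||u|| = √((9.4641)² + (-6.9282)² + (9.4641)²) = √(227.1384) ≈ 15.0711,  v_1 = u/||u|| ≈ (0.628, -0.4597, 0.628) (||v_1|| = 1).

λ_1 = 11.4641,  λ_2 = 8,  λ_3 = 4.5359;  v_1 ≈ (0.628, -0.4597, 0.628)


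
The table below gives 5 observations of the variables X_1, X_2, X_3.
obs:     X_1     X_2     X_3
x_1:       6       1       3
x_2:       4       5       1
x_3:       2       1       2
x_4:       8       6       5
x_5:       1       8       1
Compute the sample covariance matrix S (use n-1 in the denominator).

Step 1 — column means:
  mean(X_1) = (6 + 4 + 2 + 8 + 1) / 5 = 21/5 = 4.2
  mean(X_2) = (1 + 5 + 1 + 6 + 8) / 5 = 21/5 = 4.2
  mean(X_3) = (3 + 1 + 2 + 5 + 1) / 5 = 12/5 = 2.4

Step 2 — sample covariance S[i,j] = (1/(n-1)) · Σ_k (x_{k,i} - mean_i) · (x_{k,j} - mean_j), with n-1 = 4.
  S[X_1,X_1] = ((1.8)·(1.8) + (-0.2)·(-0.2) + (-2.2)·(-2.2) + (3.8)·(3.8) + (-3.2)·(-3.2)) / 4 = 32.8/4 = 8.2
  S[X_1,X_2] = ((1.8)·(-3.2) + (-0.2)·(0.8) + (-2.2)·(-3.2) + (3.8)·(1.8) + (-3.2)·(3.8)) / 4 = -4.2/4 = -1.05
  S[X_1,X_3] = ((1.8)·(0.6) + (-0.2)·(-1.4) + (-2.2)·(-0.4) + (3.8)·(2.6) + (-3.2)·(-1.4)) / 4 = 16.6/4 = 4.15
  S[X_2,X_2] = ((-3.2)·(-3.2) + (0.8)·(0.8) + (-3.2)·(-3.2) + (1.8)·(1.8) + (3.8)·(3.8)) / 4 = 38.8/4 = 9.7
  S[X_2,X_3] = ((-3.2)·(0.6) + (0.8)·(-1.4) + (-3.2)·(-0.4) + (1.8)·(2.6) + (3.8)·(-1.4)) / 4 = -2.4/4 = -0.6
  S[X_3,X_3] = ((0.6)·(0.6) + (-1.4)·(-1.4) + (-0.4)·(-0.4) + (2.6)·(2.6) + (-1.4)·(-1.4)) / 4 = 11.2/4 = 2.8

S is symmetric (S[j,i] = S[i,j]). Assembling:

S = [[8.2, -1.05, 4.15],
 [-1.05, 9.7, -0.6],
 [4.15, -0.6, 2.8]]


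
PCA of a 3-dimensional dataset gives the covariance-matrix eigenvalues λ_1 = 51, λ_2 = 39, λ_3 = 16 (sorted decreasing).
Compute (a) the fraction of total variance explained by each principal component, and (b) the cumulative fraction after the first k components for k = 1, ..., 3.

Step 1 — total variance = trace(Sigma) = Σ λ_i = 51 + 39 + 16 = 106.

Step 2 — fraction explained by component i = λ_i / Σ λ:
  PC1: 51/106 = 0.4811
  PC2: 39/106 = 0.3679
  PC3: 16/106 = 0.1509

Step 3 — cumulative fraction after k components = (λ_1 + ... + λ_k) / Σ λ:
  k = 1: 51/106 = 0.4811
  k = 2: (51 + 39)/106 = 90/106 = 0.8491
  k = 3: (51 + 39 + 16)/106 = 106/106 = 1

Summary (fraction, with percent):

explained: PC1 0.4811 (48.11%), PC2 0.3679 (36.79%), PC3 0.1509 (15.09%);  cumulative: 0.4811, 0.8491, 1


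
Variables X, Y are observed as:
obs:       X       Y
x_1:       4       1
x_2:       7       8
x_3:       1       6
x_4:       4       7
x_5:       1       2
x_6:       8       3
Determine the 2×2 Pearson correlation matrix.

Step 1 — column means:
  mean(X) = (4 + 7 + 1 + 4 + 1 + 8) / 6 = 25/6 = 4.1667
  mean(Y) = (1 + 8 + 6 + 7 + 2 + 3) / 6 = 27/6 = 4.5

Step 2 — sample variances and covariances s[i,j] = (1/(n-1)) · Σ_k (x_{k,i} - mean_i) · (x_{k,j} - mean_j), with n-1 = 5:
  s[X,X] = ((-0.1667)·(-0.1667) + (2.8333)·(2.8333) + (-3.1667)·(-3.1667) + (-0.1667)·(-0.1667) + (-3.1667)·(-3.1667) + (3.8333)·(3.8333)) / 5 = 42.8333/5 = 8.5667
  s[X,Y] = ((-0.1667)·(-3.5) + (2.8333)·(3.5) + (-3.1667)·(1.5) + (-0.1667)·(2.5) + (-3.1667)·(-2.5) + (3.8333)·(-1.5)) / 5 = 7.5/5 = 1.5
  s[Y,Y] = ((-3.5)·(-3.5) + (3.5)·(3.5) + (1.5)·(1.5) + (2.5)·(2.5) + (-2.5)·(-2.5) + (-1.5)·(-1.5)) / 5 = 41.5/5 = 8.3
  Sample standard deviations s_i = √(s[i,i]):
  s(X) = √(8.5667) = 2.9269
  s(Y) = √(8.3) = 2.881

Step 3 — r_{ij} = s_{ij} / (s_i · s_j):
  r[X,X] = 1 (diagonal).
  r[X,Y] = 1.5 / (2.9269 · 2.881) = 1.5 / 8.4323 = 0.1779
  r[Y,Y] = 1 (diagonal).

R is symmetric with unit diagonal. Assembling:

R = [[1, 0.1779],
 [0.1779, 1]]


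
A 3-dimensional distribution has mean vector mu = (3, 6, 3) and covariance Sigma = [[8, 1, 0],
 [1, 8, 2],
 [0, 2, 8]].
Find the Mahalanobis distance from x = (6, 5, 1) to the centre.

Step 1 — centre the observation: (x - mu) = (3, -1, -2).

Step 2 — invert Sigma (cofactor / det for 3×3, or solve directly):
  Sigma^{-1} = [[0.1271, -0.0169, 0.0042],
 [-0.0169, 0.1356, -0.0339],
 [0.0042, -0.0339, 0.1335]].

Step 3 — form the quadratic (x - mu)^T · Sigma^{-1} · (x - mu):
  Sigma^{-1} · (x - mu) = (0.3898, -0.1186, -0.2203).
  (x - mu)^T · [Sigma^{-1} · (x - mu)] = (3)·(0.3898) + (-1)·(-0.1186) + (-2)·(-0.2203) = 1.7288.

Step 4 — take square root: d = √(1.7288) ≈ 1.3148.

d(x, mu) = √(1.7288) ≈ 1.3148


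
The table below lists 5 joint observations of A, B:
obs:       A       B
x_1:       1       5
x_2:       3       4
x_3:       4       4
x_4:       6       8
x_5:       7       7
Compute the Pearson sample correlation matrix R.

Step 1 — column means:
  mean(A) = (1 + 3 + 4 + 6 + 7) / 5 = 21/5 = 4.2
  mean(B) = (5 + 4 + 4 + 8 + 7) / 5 = 28/5 = 5.6

Step 2 — sample variances and covariances s[i,j] = (1/(n-1)) · Σ_k (x_{k,i} - mean_i) · (x_{k,j} - mean_j), with n-1 = 4:
  s[A,A] = ((-3.2)·(-3.2) + (-1.2)·(-1.2) + (-0.2)·(-0.2) + (1.8)·(1.8) + (2.8)·(2.8)) / 4 = 22.8/4 = 5.7
  s[A,B] = ((-3.2)·(-0.6) + (-1.2)·(-1.6) + (-0.2)·(-1.6) + (1.8)·(2.4) + (2.8)·(1.4)) / 4 = 12.4/4 = 3.1
  s[B,B] = ((-0.6)·(-0.6) + (-1.6)·(-1.6) + (-1.6)·(-1.6) + (2.4)·(2.4) + (1.4)·(1.4)) / 4 = 13.2/4 = 3.3
  Sample standard deviations s_i = √(s[i,i]):
  s(A) = √(5.7) = 2.3875
  s(B) = √(3.3) = 1.8166

Step 3 — r_{ij} = s_{ij} / (s_i · s_j):
  r[A,A] = 1 (diagonal).
  r[A,B] = 3.1 / (2.3875 · 1.8166) = 3.1 / 4.337 = 0.7148
  r[B,B] = 1 (diagonal).

R is symmetric with unit diagonal. Assembling:

R = [[1, 0.7148],
 [0.7148, 1]]


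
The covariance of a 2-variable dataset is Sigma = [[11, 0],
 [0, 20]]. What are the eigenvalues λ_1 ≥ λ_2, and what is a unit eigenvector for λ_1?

Step 1 — characteristic polynomial of 2×2 Sigma:
  det(Sigma - λI) = λ² - trace · λ + det = 0.
  trace = 11 + 20 = 31, det = 11·20 - (0)² = 220.
Step 2 — discriminant:
  Δ = trace² - 4·det = 961 - 880 = 81.
Step 3 — eigenvalues:
  λ = (trace ± √Δ)/2 = (31 ± 9)/2,
  λ_1 = 20,  λ_2 = 11.

Step 4 — unit eigenvector for λ_1: Sigma is diagonal, so its eigenvectors are the coordinate axes. λ_1 = 20 is the diagonal entry on the second coordinate axis, hence
  v_1 = (0, 1) (||v_1|| = 1).

λ_1 = 20,  λ_2 = 11;  v_1 ≈ (0, 1)


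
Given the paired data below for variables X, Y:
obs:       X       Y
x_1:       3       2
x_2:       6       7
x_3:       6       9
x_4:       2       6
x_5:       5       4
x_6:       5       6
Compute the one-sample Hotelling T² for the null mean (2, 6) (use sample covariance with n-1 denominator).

Step 1 — sample mean vector:
  mean(X) = (3 + 6 + 6 + 2 + 5 + 5) / 6 = 27/6 = 4.5
  mean(Y) = (2 + 7 + 9 + 6 + 4 + 6) / 6 = 34/6 = 5.6667
  x̄ = (4.5, 5.6667),  deviation x̄ - mu_0 = (4.5, 5.6667) - (2, 6) = (2.5, -0.3333).

Step 2 — sample covariance matrix, S[i,j] = (1/(n-1)) · Σ_k (x_{k,i} - mean_i) · (x_{k,j} - mean_j), divisor n-1 = 5:
  S[X,X] = ((-1.5)·(-1.5) + (1.5)·(1.5) + (1.5)·(1.5) + (-2.5)·(-2.5) + (0.5)·(0.5) + (0.5)·(0.5)) / 5 = 13.5/5 = 2.7
  S[X,Y] = ((-1.5)·(-3.6667) + (1.5)·(1.3333) + (1.5)·(3.3333) + (-2.5)·(0.3333) + (0.5)·(-1.6667) + (0.5)·(0.3333)) / 5 = 11/5 = 2.2
  S[Y,Y] = ((-3.6667)·(-3.6667) + (1.3333)·(1.3333) + (3.3333)·(3.3333) + (0.3333)·(0.3333) + (-1.6667)·(-1.6667) + (0.3333)·(0.3333)) / 5 = 29.3333/5 = 5.8667
  S = [[2.7, 2.2],
 [2.2, 5.8667]].

Step 3 — invert S. det(S) = 2.7·5.8667 - (2.2)² = 11.
  S^{-1} = (1/det) · [[d, -b], [-b, a]] = [[0.5333, -0.2],
 [-0.2, 0.2455]].

Step 4 — quadratic form (x̄ - mu_0)^T · S^{-1} · (x̄ - mu_0):
  S^{-1} · (x̄ - mu_0) = (1.4, -0.5818),
  (x̄ - mu_0)^T · [...] = (2.5)·(1.4) + (-0.3333)·(-0.5818) = 3.6939.

Step 5 — scale by n: T² = 6 · 3.6939 = 22.1636.

T² ≈ 22.1636


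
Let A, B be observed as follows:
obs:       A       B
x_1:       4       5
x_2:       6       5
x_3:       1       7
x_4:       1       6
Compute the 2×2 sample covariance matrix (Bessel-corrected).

Step 1 — column means:
  mean(A) = (4 + 6 + 1 + 1) / 4 = 12/4 = 3
  mean(B) = (5 + 5 + 7 + 6) / 4 = 23/4 = 5.75

Step 2 — sample covariance S[i,j] = (1/(n-1)) · Σ_k (x_{k,i} - mean_i) · (x_{k,j} - mean_j), with n-1 = 3.
  S[A,A] = ((1)·(1) + (3)·(3) + (-2)·(-2) + (-2)·(-2)) / 3 = 18/3 = 6
  S[A,B] = ((1)·(-0.75) + (3)·(-0.75) + (-2)·(1.25) + (-2)·(0.25)) / 3 = -6/3 = -2
  S[B,B] = ((-0.75)·(-0.75) + (-0.75)·(-0.75) + (1.25)·(1.25) + (0.25)·(0.25)) / 3 = 2.75/3 = 0.9167

S is symmetric (S[j,i] = S[i,j]). Assembling:

S = [[6, -2],
 [-2, 0.9167]]


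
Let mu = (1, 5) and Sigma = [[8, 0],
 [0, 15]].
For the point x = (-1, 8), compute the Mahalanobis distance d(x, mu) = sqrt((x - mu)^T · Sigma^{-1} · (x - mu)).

Step 1 — centre the observation: (x - mu) = (-2, 3).

Step 2 — invert Sigma. det(Sigma) = 8·15 - (0)² = 120.
  Sigma^{-1} = (1/det) · [[d, -b], [-b, a]] = [[0.125, 0],
 [0, 0.0667]].

Step 3 — form the quadratic (x - mu)^T · Sigma^{-1} · (x - mu):
  Sigma^{-1} · (x - mu) = (-0.25, 0.2).
  (x - mu)^T · [Sigma^{-1} · (x - mu)] = (-2)·(-0.25) + (3)·(0.2) = 1.1.

Step 4 — take square root: d = √(1.1) ≈ 1.0488.

d(x, mu) = √(1.1) ≈ 1.0488


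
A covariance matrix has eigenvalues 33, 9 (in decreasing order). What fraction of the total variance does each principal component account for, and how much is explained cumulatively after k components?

Step 1 — total variance = trace(Sigma) = Σ λ_i = 33 + 9 = 42.

Step 2 — fraction explained by component i = λ_i / Σ λ:
  PC1: 33/42 = 0.7857
  PC2: 9/42 = 0.2143

Step 3 — cumulative fraction after k components = (λ_1 + ... + λ_k) / Σ λ:
  k = 1: 33/42 = 0.7857
  k = 2: (33 + 9)/42 = 42/42 = 1

Summary (fraction, with percent):

explained: PC1 0.7857 (78.57%), PC2 0.2143 (21.43%);  cumulative: 0.7857, 1


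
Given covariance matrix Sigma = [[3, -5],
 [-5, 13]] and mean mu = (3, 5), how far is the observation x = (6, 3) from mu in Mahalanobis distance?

Step 1 — centre the observation: (x - mu) = (3, -2).

Step 2 — invert Sigma. det(Sigma) = 3·13 - (-5)² = 14.
  Sigma^{-1} = (1/det) · [[d, -b], [-b, a]] = [[0.9286, 0.3571],
 [0.3571, 0.2143]].

Step 3 — form the quadratic (x - mu)^T · Sigma^{-1} · (x - mu):
  Sigma^{-1} · (x - mu) = (2.0714, 0.6429).
  (x - mu)^T · [Sigma^{-1} · (x - mu)] = (3)·(2.0714) + (-2)·(0.6429) = 4.9286.

Step 4 — take square root: d = √(4.9286) ≈ 2.22.

d(x, mu) = √(4.9286) ≈ 2.22


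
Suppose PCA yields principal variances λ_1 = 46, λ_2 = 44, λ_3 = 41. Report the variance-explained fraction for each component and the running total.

Step 1 — total variance = trace(Sigma) = Σ λ_i = 46 + 44 + 41 = 131.

Step 2 — fraction explained by component i = λ_i / Σ λ:
  PC1: 46/131 = 0.3511
  PC2: 44/131 = 0.3359
  PC3: 41/131 = 0.313

Step 3 — cumulative fraction after k components = (λ_1 + ... + λ_k) / Σ λ:
  k = 1: 46/131 = 0.3511
  k = 2: (46 + 44)/131 = 90/131 = 0.687
  k = 3: (46 + 44 + 41)/131 = 131/131 = 1

Summary (fraction, with percent):

explained: PC1 0.3511 (35.11%), PC2 0.3359 (33.59%), PC3 0.313 (31.3%);  cumulative: 0.3511, 0.687, 1


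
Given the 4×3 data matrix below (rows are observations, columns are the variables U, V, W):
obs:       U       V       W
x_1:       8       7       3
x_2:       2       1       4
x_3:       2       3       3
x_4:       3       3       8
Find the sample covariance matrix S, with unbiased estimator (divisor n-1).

Step 1 — column means:
  mean(U) = (8 + 2 + 2 + 3) / 4 = 15/4 = 3.75
  mean(V) = (7 + 1 + 3 + 3) / 4 = 14/4 = 3.5
  mean(W) = (3 + 4 + 3 + 8) / 4 = 18/4 = 4.5

Step 2 — sample covariance S[i,j] = (1/(n-1)) · Σ_k (x_{k,i} - mean_i) · (x_{k,j} - mean_j), with n-1 = 3.
  S[U,U] = ((4.25)·(4.25) + (-1.75)·(-1.75) + (-1.75)·(-1.75) + (-0.75)·(-0.75)) / 3 = 24.75/3 = 8.25
  S[U,V] = ((4.25)·(3.5) + (-1.75)·(-2.5) + (-1.75)·(-0.5) + (-0.75)·(-0.5)) / 3 = 20.5/3 = 6.8333
  S[U,W] = ((4.25)·(-1.5) + (-1.75)·(-0.5) + (-1.75)·(-1.5) + (-0.75)·(3.5)) / 3 = -5.5/3 = -1.8333
  S[V,V] = ((3.5)·(3.5) + (-2.5)·(-2.5) + (-0.5)·(-0.5) + (-0.5)·(-0.5)) / 3 = 19/3 = 6.3333
  S[V,W] = ((3.5)·(-1.5) + (-2.5)·(-0.5) + (-0.5)·(-1.5) + (-0.5)·(3.5)) / 3 = -5/3 = -1.6667
  S[W,W] = ((-1.5)·(-1.5) + (-0.5)·(-0.5) + (-1.5)·(-1.5) + (3.5)·(3.5)) / 3 = 17/3 = 5.6667

S is symmetric (S[j,i] = S[i,j]). Assembling:

S = [[8.25, 6.8333, -1.8333],
 [6.8333, 6.3333, -1.6667],
 [-1.8333, -1.6667, 5.6667]]


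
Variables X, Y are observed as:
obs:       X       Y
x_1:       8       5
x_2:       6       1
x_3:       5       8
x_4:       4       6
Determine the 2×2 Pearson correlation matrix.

Step 1 — column means:
  mean(X) = (8 + 6 + 5 + 4) / 4 = 23/4 = 5.75
  mean(Y) = (5 + 1 + 8 + 6) / 4 = 20/4 = 5

Step 2 — sample variances and covariances s[i,j] = (1/(n-1)) · Σ_k (x_{k,i} - mean_i) · (x_{k,j} - mean_j), with n-1 = 3:
  s[X,X] = ((2.25)·(2.25) + (0.25)·(0.25) + (-0.75)·(-0.75) + (-1.75)·(-1.75)) / 3 = 8.75/3 = 2.9167
  s[X,Y] = ((2.25)·(0) + (0.25)·(-4) + (-0.75)·(3) + (-1.75)·(1)) / 3 = -5/3 = -1.6667
  s[Y,Y] = ((0)·(0) + (-4)·(-4) + (3)·(3) + (1)·(1)) / 3 = 26/3 = 8.6667
  Sample standard deviations s_i = √(s[i,i]):
  s(X) = √(2.9167) = 1.7078
  s(Y) = √(8.6667) = 2.9439

Step 3 — r_{ij} = s_{ij} / (s_i · s_j):
  r[X,X] = 1 (diagonal).
  r[X,Y] = -1.6667 / (1.7078 · 2.9439) = -1.6667 / 5.0277 = -0.3315
  r[Y,Y] = 1 (diagonal).

R is symmetric with unit diagonal. Assembling:

R = [[1, -0.3315],
 [-0.3315, 1]]


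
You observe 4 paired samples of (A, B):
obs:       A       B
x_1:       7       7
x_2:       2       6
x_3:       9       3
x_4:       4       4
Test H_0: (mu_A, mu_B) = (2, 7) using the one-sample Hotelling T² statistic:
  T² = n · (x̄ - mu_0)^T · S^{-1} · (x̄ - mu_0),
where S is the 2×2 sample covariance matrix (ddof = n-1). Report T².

Step 1 — sample mean vector:
  mean(A) = (7 + 2 + 9 + 4) / 4 = 22/4 = 5.5
  mean(B) = (7 + 6 + 3 + 4) / 4 = 20/4 = 5
  x̄ = (5.5, 5),  deviation x̄ - mu_0 = (5.5, 5) - (2, 7) = (3.5, -2).

Step 2 — sample covariance matrix, S[i,j] = (1/(n-1)) · Σ_k (x_{k,i} - mean_i) · (x_{k,j} - mean_j), divisor n-1 = 3:
  S[A,A] = ((1.5)·(1.5) + (-3.5)·(-3.5) + (3.5)·(3.5) + (-1.5)·(-1.5)) / 3 = 29/3 = 9.6667
  S[A,B] = ((1.5)·(2) + (-3.5)·(1) + (3.5)·(-2) + (-1.5)·(-1)) / 3 = -6/3 = -2
  S[B,B] = ((2)·(2) + (1)·(1) + (-2)·(-2) + (-1)·(-1)) / 3 = 10/3 = 3.3333
  S = [[9.6667, -2],
 [-2, 3.3333]].

Step 3 — invert S. det(S) = 9.6667·3.3333 - (-2)² = 28.2222.
  S^{-1} = (1/det) · [[d, -b], [-b, a]] = [[0.1181, 0.0709],
 [0.0709, 0.3425]].

Step 4 — quadratic form (x̄ - mu_0)^T · S^{-1} · (x̄ - mu_0):
  S^{-1} · (x̄ - mu_0) = (0.2717, -0.437),
  (x̄ - mu_0)^T · [...] = (3.5)·(0.2717) + (-2)·(-0.437) = 1.8248.

Step 5 — scale by n: T² = 4 · 1.8248 = 7.2992.

T² ≈ 7.2992


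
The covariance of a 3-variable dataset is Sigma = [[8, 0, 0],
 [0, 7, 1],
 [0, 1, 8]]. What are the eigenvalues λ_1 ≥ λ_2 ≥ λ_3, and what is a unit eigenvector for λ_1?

Step 1 — characteristic polynomial p(λ) = det(λI - Sigma) = λ³ - tr·λ² + c_1·λ - det, where tr = trace, c_1 = sum of the principal 2×2 minors, det = det(Sigma):
  tr = 8 + 7 + 8 = 23,
  c_1 = (8·7 - (0)²) + (8·8 - (0)²) + (7·8 - (1)²) = 56 + 64 + 55 = 175,
  det = 8·(7·8 - (1)²) - (0)·((0)·8 - (1)·(0)) + (0)·((0)·(1) - 7·(0)) = 8·(55) - (0)·(0) + (0)·(0) = 440.
  So p(λ) = λ³ - 23λ² + 175λ - 440.
Step 2 — look for an integer root (rational root theorem: any rational root is an integer divisor of 440). Testing λ = 8:
  p(8) = 512 - 1472 + 1400 - 440 = 0  ✓
  Dividing out (λ - 8): p(λ) = (λ - 8)(λ² - 15λ + 55).
Step 3 — remaining eigenvalues from the quadratic λ² - 15λ + 55 = 0:
  Δ = 15² - 4·55 = 225 - 220 = 5,  λ = (15 ± √5)/2 = (15 ± 2.2361)/2 ≈ 8.618 or 6.382.
  Sorted: λ_1 = 8.618,  λ_2 = 8,  λ_3 = 6.382  (check: sum = 23 = tr ✓).

Step 4 — unit eigenvector for λ_1 ≈ 8.618: v spans the null space of (Sigma - λ_1 I), whose rows are
  r_1 = (-0.618, 0, 0),  r_2 = (0, -1.618, 1),  r_3 = (0, 1, -0.618).
  v is orthogonal to every row, so take v ∝ r_1 × r_2 = ((0)·(1) - (0)·(-1.618), (0)·(0) - (-0.618)·(1), (-0.618)·(-1.618) - (0)·(0)) ≈ (0, 0.618, 1).
  Let u = (0, 0.618, 1).
  ||u|| = √((0)² + (0.618)² + (1)²) = √(1.382) ≈ 1.1756,  v_1 = u/||u|| ≈ (0, 0.5257, 0.8507) (||v_1|| = 1).

λ_1 = 8.618,  λ_2 = 8,  λ_3 = 6.382;  v_1 ≈ (0, 0.5257, 0.8507)


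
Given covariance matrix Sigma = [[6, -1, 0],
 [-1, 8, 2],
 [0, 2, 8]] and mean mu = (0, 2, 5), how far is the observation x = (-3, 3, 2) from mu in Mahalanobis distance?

Step 1 — centre the observation: (x - mu) = (-3, 1, -3).

Step 2 — invert Sigma (cofactor / det for 3×3, or solve directly):
  Sigma^{-1} = [[0.1705, 0.0227, -0.0057],
 [0.0227, 0.1364, -0.0341],
 [-0.0057, -0.0341, 0.1335]].

Step 3 — form the quadratic (x - mu)^T · Sigma^{-1} · (x - mu):
  Sigma^{-1} · (x - mu) = (-0.4716, 0.1705, -0.4176).
  (x - mu)^T · [Sigma^{-1} · (x - mu)] = (-3)·(-0.4716) + (1)·(0.1705) + (-3)·(-0.4176) = 2.8381.

Step 4 — take square root: d = √(2.8381) ≈ 1.6847.

d(x, mu) = √(2.8381) ≈ 1.6847


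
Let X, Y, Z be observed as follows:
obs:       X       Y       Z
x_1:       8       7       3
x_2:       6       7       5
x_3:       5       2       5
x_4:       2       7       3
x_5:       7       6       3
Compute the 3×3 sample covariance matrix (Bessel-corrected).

Step 1 — column means:
  mean(X) = (8 + 6 + 5 + 2 + 7) / 5 = 28/5 = 5.6
  mean(Y) = (7 + 7 + 2 + 7 + 6) / 5 = 29/5 = 5.8
  mean(Z) = (3 + 5 + 5 + 3 + 3) / 5 = 19/5 = 3.8

Step 2 — sample covariance S[i,j] = (1/(n-1)) · Σ_k (x_{k,i} - mean_i) · (x_{k,j} - mean_j), with n-1 = 4.
  S[X,X] = ((2.4)·(2.4) + (0.4)·(0.4) + (-0.6)·(-0.6) + (-3.6)·(-3.6) + (1.4)·(1.4)) / 4 = 21.2/4 = 5.3
  S[X,Y] = ((2.4)·(1.2) + (0.4)·(1.2) + (-0.6)·(-3.8) + (-3.6)·(1.2) + (1.4)·(0.2)) / 4 = 1.6/4 = 0.4
  S[X,Z] = ((2.4)·(-0.8) + (0.4)·(1.2) + (-0.6)·(1.2) + (-3.6)·(-0.8) + (1.4)·(-0.8)) / 4 = -0.4/4 = -0.1
  S[Y,Y] = ((1.2)·(1.2) + (1.2)·(1.2) + (-3.8)·(-3.8) + (1.2)·(1.2) + (0.2)·(0.2)) / 4 = 18.8/4 = 4.7
  S[Y,Z] = ((1.2)·(-0.8) + (1.2)·(1.2) + (-3.8)·(1.2) + (1.2)·(-0.8) + (0.2)·(-0.8)) / 4 = -5.2/4 = -1.3
  S[Z,Z] = ((-0.8)·(-0.8) + (1.2)·(1.2) + (1.2)·(1.2) + (-0.8)·(-0.8) + (-0.8)·(-0.8)) / 4 = 4.8/4 = 1.2

S is symmetric (S[j,i] = S[i,j]). Assembling:

S = [[5.3, 0.4, -0.1],
 [0.4, 4.7, -1.3],
 [-0.1, -1.3, 1.2]]


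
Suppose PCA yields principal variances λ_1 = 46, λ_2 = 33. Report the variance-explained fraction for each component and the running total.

Step 1 — total variance = trace(Sigma) = Σ λ_i = 46 + 33 = 79.

Step 2 — fraction explained by component i = λ_i / Σ λ:
  PC1: 46/79 = 0.5823
  PC2: 33/79 = 0.4177

Step 3 — cumulative fraction after k components = (λ_1 + ... + λ_k) / Σ λ:
  k = 1: 46/79 = 0.5823
  k = 2: (46 + 33)/79 = 79/79 = 1

Summary (fraction, with percent):

explained: PC1 0.5823 (58.23%), PC2 0.4177 (41.77%);  cumulative: 0.5823, 1


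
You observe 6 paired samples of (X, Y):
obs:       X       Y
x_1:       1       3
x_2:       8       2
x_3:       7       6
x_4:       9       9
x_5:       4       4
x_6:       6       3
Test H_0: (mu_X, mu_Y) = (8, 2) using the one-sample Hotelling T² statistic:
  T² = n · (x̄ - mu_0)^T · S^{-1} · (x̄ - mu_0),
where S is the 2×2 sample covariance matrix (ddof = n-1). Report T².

Step 1 — sample mean vector:
  mean(X) = (1 + 8 + 7 + 9 + 4 + 6) / 6 = 35/6 = 5.8333
  mean(Y) = (3 + 2 + 6 + 9 + 4 + 3) / 6 = 27/6 = 4.5
  x̄ = (5.8333, 4.5),  deviation x̄ - mu_0 = (5.8333, 4.5) - (8, 2) = (-2.1667, 2.5).

Step 2 — sample covariance matrix, S[i,j] = (1/(n-1)) · Σ_k (x_{k,i} - mean_i) · (x_{k,j} - mean_j), divisor n-1 = 5:
  S[X,X] = ((-4.8333)·(-4.8333) + (2.1667)·(2.1667) + (1.1667)·(1.1667) + (3.1667)·(3.1667) + (-1.8333)·(-1.8333) + (0.1667)·(0.1667)) / 5 = 42.8333/5 = 8.5667
  S[X,Y] = ((-4.8333)·(-1.5) + (2.1667)·(-2.5) + (1.1667)·(1.5) + (3.1667)·(4.5) + (-1.8333)·(-0.5) + (0.1667)·(-1.5)) / 5 = 18.5/5 = 3.7
  S[Y,Y] = ((-1.5)·(-1.5) + (-2.5)·(-2.5) + (1.5)·(1.5) + (4.5)·(4.5) + (-0.5)·(-0.5) + (-1.5)·(-1.5)) / 5 = 33.5/5 = 6.7
  S = [[8.5667, 3.7],
 [3.7, 6.7]].

Step 3 — invert S. det(S) = 8.5667·6.7 - (3.7)² = 43.7067.
  S^{-1} = (1/det) · [[d, -b], [-b, a]] = [[0.1533, -0.0847],
 [-0.0847, 0.196]].

Step 4 — quadratic form (x̄ - mu_0)^T · S^{-1} · (x̄ - mu_0):
  S^{-1} · (x̄ - mu_0) = (-0.5438, 0.6734),
  (x̄ - mu_0)^T · [...] = (-2.1667)·(-0.5438) + (2.5)·(0.6734) = 2.8618.

Step 5 — scale by n: T² = 6 · 2.8618 = 17.1705.

T² ≈ 17.1705


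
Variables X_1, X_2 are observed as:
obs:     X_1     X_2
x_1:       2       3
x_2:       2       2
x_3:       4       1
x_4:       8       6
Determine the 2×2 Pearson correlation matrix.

Step 1 — column means:
  mean(X_1) = (2 + 2 + 4 + 8) / 4 = 16/4 = 4
  mean(X_2) = (3 + 2 + 1 + 6) / 4 = 12/4 = 3

Step 2 — sample variances and covariances s[i,j] = (1/(n-1)) · Σ_k (x_{k,i} - mean_i) · (x_{k,j} - mean_j), with n-1 = 3:
  s[X_1,X_1] = ((-2)·(-2) + (-2)·(-2) + (0)·(0) + (4)·(4)) / 3 = 24/3 = 8
  s[X_1,X_2] = ((-2)·(0) + (-2)·(-1) + (0)·(-2) + (4)·(3)) / 3 = 14/3 = 4.6667
  s[X_2,X_2] = ((0)·(0) + (-1)·(-1) + (-2)·(-2) + (3)·(3)) / 3 = 14/3 = 4.6667
  Sample standard deviations s_i = √(s[i,i]):
  s(X_1) = √(8) = 2.8284
  s(X_2) = √(4.6667) = 2.1602

Step 3 — r_{ij} = s_{ij} / (s_i · s_j):
  r[X_1,X_1] = 1 (diagonal).
  r[X_1,X_2] = 4.6667 / (2.8284 · 2.1602) = 4.6667 / 6.1101 = 0.7638
  r[X_2,X_2] = 1 (diagonal).

R is symmetric with unit diagonal. Assembling:

R = [[1, 0.7638],
 [0.7638, 1]]


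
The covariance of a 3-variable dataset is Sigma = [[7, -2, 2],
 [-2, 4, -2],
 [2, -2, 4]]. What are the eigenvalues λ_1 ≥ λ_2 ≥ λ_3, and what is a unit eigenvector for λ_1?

Step 1 — characteristic polynomial p(λ) = det(λI - Sigma) = λ³ - tr·λ² + c_1·λ - det, where tr = trace, c_1 = sum of the principal 2×2 minors, det = det(Sigma):
  tr = 7 + 4 + 4 = 15,
  c_1 = (7·4 - (-2)²) + (7·4 - (2)²) + (4·4 - (-2)²) = 24 + 24 + 12 = 60,
  det = 7·(4·4 - (-2)²) - (-2)·((-2)·4 - (-2)·(2)) + (2)·((-2)·(-2) - 4·(2)) = 7·(12) - (-2)·(-4) + (2)·(-4) = 68.
  So p(λ) = λ³ - 15λ² + 60λ - 68.
Step 2 — look for an integer root (rational root theorem: any rational root is an integer divisor of 68). Testing λ = 2:
  p(2) = 8 - 60 + 120 - 68 = 0  ✓
  Dividing out (λ - 2): p(λ) = (λ - 2)(λ² - 13λ + 34).
Step 3 — remaining eigenvalues from the quadratic λ² - 13λ + 34 = 0:
  Δ = 13² - 4·34 = 169 - 136 = 33,  λ = (13 ± √33)/2 = (13 ± 5.7446)/2 ≈ 9.3723 or 3.6277.
  Sorted: λ_1 = 9.3723,  λ_2 = 3.6277,  λ_3 = 2  (check: sum = 15 = tr ✓).

Step 4 — unit eigenvector for λ_1 ≈ 9.3723: v spans the null space of (Sigma - λ_1 I), whose rows are
  r_1 = (-2.3723, -2, 2),  r_2 = (-2, -5.3723, -2),  r_3 = (2, -2, -5.3723).
  v is orthogonal to every row, so take v ∝ r_1 × r_2 = ((-2)·(-2) - (2)·(-5.3723), (2)·(-2) - (-2.3723)·(-2), (-2.3723)·(-5.3723) - (-2)·(-2)) ≈ (14.7446, -8.7446, 8.7446).
  Let u = (14.7446, -8.7446, 8.7446).
  ||u|| = √((14.7446)² + (-8.7446)² + (8.7446)²) = √(370.3369) ≈ 19.2441,  v_1 = u/||u|| ≈ (0.7662, -0.4544, 0.4544) (||v_1|| = 1).

λ_1 = 9.3723,  λ_2 = 3.6277,  λ_3 = 2;  v_1 ≈ (0.7662, -0.4544, 0.4544)


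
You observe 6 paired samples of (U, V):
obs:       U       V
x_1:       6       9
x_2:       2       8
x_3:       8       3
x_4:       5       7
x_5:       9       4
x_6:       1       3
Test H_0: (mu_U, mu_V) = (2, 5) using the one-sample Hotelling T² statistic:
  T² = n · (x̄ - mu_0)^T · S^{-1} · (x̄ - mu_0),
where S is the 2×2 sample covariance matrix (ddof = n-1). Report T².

Step 1 — sample mean vector:
  mean(U) = (6 + 2 + 8 + 5 + 9 + 1) / 6 = 31/6 = 5.1667
  mean(V) = (9 + 8 + 3 + 7 + 4 + 3) / 6 = 34/6 = 5.6667
  x̄ = (5.1667, 5.6667),  deviation x̄ - mu_0 = (5.1667, 5.6667) - (2, 5) = (3.1667, 0.6667).

Step 2 — sample covariance matrix, S[i,j] = (1/(n-1)) · Σ_k (x_{k,i} - mean_i) · (x_{k,j} - mean_j), divisor n-1 = 5:
  S[U,U] = ((0.8333)·(0.8333) + (-3.1667)·(-3.1667) + (2.8333)·(2.8333) + (-0.1667)·(-0.1667) + (3.8333)·(3.8333) + (-4.1667)·(-4.1667)) / 5 = 50.8333/5 = 10.1667
  S[U,V] = ((0.8333)·(3.3333) + (-3.1667)·(2.3333) + (2.8333)·(-2.6667) + (-0.1667)·(1.3333) + (3.8333)·(-1.6667) + (-4.1667)·(-2.6667)) / 5 = -7.6667/5 = -1.5333
  S[V,V] = ((3.3333)·(3.3333) + (2.3333)·(2.3333) + (-2.6667)·(-2.6667) + (1.3333)·(1.3333) + (-1.6667)·(-1.6667) + (-2.6667)·(-2.6667)) / 5 = 35.3333/5 = 7.0667
  S = [[10.1667, -1.5333],
 [-1.5333, 7.0667]].

Step 3 — invert S. det(S) = 10.1667·7.0667 - (-1.5333)² = 69.4933.
  S^{-1} = (1/det) · [[d, -b], [-b, a]] = [[0.1017, 0.0221],
 [0.0221, 0.1463]].

Step 4 — quadratic form (x̄ - mu_0)^T · S^{-1} · (x̄ - mu_0):
  S^{-1} · (x̄ - mu_0) = (0.3367, 0.1674),
  (x̄ - mu_0)^T · [...] = (3.1667)·(0.3367) + (0.6667)·(0.1674) = 1.1779.

Step 5 — scale by n: T² = 6 · 1.1779 = 7.0673.

T² ≈ 7.0673


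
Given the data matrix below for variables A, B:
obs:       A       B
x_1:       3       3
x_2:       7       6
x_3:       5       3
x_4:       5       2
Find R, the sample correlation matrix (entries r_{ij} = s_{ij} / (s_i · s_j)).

Step 1 — column means:
  mean(A) = (3 + 7 + 5 + 5) / 4 = 20/4 = 5
  mean(B) = (3 + 6 + 3 + 2) / 4 = 14/4 = 3.5

Step 2 — sample variances and covariances s[i,j] = (1/(n-1)) · Σ_k (x_{k,i} - mean_i) · (x_{k,j} - mean_j), with n-1 = 3:
  s[A,A] = ((-2)·(-2) + (2)·(2) + (0)·(0) + (0)·(0)) / 3 = 8/3 = 2.6667
  s[A,B] = ((-2)·(-0.5) + (2)·(2.5) + (0)·(-0.5) + (0)·(-1.5)) / 3 = 6/3 = 2
  s[B,B] = ((-0.5)·(-0.5) + (2.5)·(2.5) + (-0.5)·(-0.5) + (-1.5)·(-1.5)) / 3 = 9/3 = 3
  Sample standard deviations s_i = √(s[i,i]):
  s(A) = √(2.6667) = 1.633
  s(B) = √(3) = 1.7321

Step 3 — r_{ij} = s_{ij} / (s_i · s_j):
  r[A,A] = 1 (diagonal).
  r[A,B] = 2 / (1.633 · 1.7321) = 2 / 2.8284 = 0.7071
  r[B,B] = 1 (diagonal).

R is symmetric with unit diagonal. Assembling:

R = [[1, 0.7071],
 [0.7071, 1]]


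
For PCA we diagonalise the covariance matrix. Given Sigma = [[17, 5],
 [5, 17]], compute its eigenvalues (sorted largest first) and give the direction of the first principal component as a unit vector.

Step 1 — characteristic polynomial of 2×2 Sigma:
  det(Sigma - λI) = λ² - trace · λ + det = 0.
  trace = 17 + 17 = 34, det = 17·17 - (5)² = 264.
Step 2 — discriminant:
  Δ = trace² - 4·det = 1156 - 1056 = 100.
Step 3 — eigenvalues:
  λ = (trace ± √Δ)/2 = (34 ± 10)/2,
  λ_1 = 22,  λ_2 = 12.

Step 4 — unit eigenvector for λ_1: solve (Sigma - λ_1 I)v = 0. First row:
  (17 - 22)·v_x + (5)·v_y = 0, i.e. (-5)·v_x + (5)·v_y = 0,
  so v ∝ (b, λ_1 - a) = (5, 5) = u.
  ||u|| = √((5)² + (5)²) = √(50) ≈ 7.0711,
  v_1 = u/||u|| ≈ (0.7071, 0.7071) (||v_1|| = 1).

λ_1 = 22,  λ_2 = 12;  v_1 ≈ (0.7071, 0.7071)


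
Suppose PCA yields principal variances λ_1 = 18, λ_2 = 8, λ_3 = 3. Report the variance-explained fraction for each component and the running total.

Step 1 — total variance = trace(Sigma) = Σ λ_i = 18 + 8 + 3 = 29.

Step 2 — fraction explained by component i = λ_i / Σ λ:
  PC1: 18/29 = 0.6207
  PC2: 8/29 = 0.2759
  PC3: 3/29 = 0.1034

Step 3 — cumulative fraction after k components = (λ_1 + ... + λ_k) / Σ λ:
  k = 1: 18/29 = 0.6207
  k = 2: (18 + 8)/29 = 26/29 = 0.8966
  k = 3: (18 + 8 + 3)/29 = 29/29 = 1

Summary (fraction, with percent):

explained: PC1 0.6207 (62.07%), PC2 0.2759 (27.59%), PC3 0.1034 (10.34%);  cumulative: 0.6207, 0.8966, 1


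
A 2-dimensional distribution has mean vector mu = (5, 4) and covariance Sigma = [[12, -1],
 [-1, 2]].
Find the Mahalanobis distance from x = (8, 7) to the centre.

Step 1 — centre the observation: (x - mu) = (3, 3).

Step 2 — invert Sigma. det(Sigma) = 12·2 - (-1)² = 23.
  Sigma^{-1} = (1/det) · [[d, -b], [-b, a]] = [[0.087, 0.0435],
 [0.0435, 0.5217]].

Step 3 — form the quadratic (x - mu)^T · Sigma^{-1} · (x - mu):
  Sigma^{-1} · (x - mu) = (0.3913, 1.6957).
  (x - mu)^T · [Sigma^{-1} · (x - mu)] = (3)·(0.3913) + (3)·(1.6957) = 6.2609.

Step 4 — take square root: d = √(6.2609) ≈ 2.5022.

d(x, mu) = √(6.2609) ≈ 2.5022


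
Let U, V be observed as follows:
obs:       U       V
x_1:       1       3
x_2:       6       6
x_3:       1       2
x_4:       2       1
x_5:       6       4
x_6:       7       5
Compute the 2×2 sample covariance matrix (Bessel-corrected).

Step 1 — column means:
  mean(U) = (1 + 6 + 1 + 2 + 6 + 7) / 6 = 23/6 = 3.8333
  mean(V) = (3 + 6 + 2 + 1 + 4 + 5) / 6 = 21/6 = 3.5

Step 2 — sample covariance S[i,j] = (1/(n-1)) · Σ_k (x_{k,i} - mean_i) · (x_{k,j} - mean_j), with n-1 = 5.
  S[U,U] = ((-2.8333)·(-2.8333) + (2.1667)·(2.1667) + (-2.8333)·(-2.8333) + (-1.8333)·(-1.8333) + (2.1667)·(2.1667) + (3.1667)·(3.1667)) / 5 = 38.8333/5 = 7.7667
  S[U,V] = ((-2.8333)·(-0.5) + (2.1667)·(2.5) + (-2.8333)·(-1.5) + (-1.8333)·(-2.5) + (2.1667)·(0.5) + (3.1667)·(1.5)) / 5 = 21.5/5 = 4.3
  S[V,V] = ((-0.5)·(-0.5) + (2.5)·(2.5) + (-1.5)·(-1.5) + (-2.5)·(-2.5) + (0.5)·(0.5) + (1.5)·(1.5)) / 5 = 17.5/5 = 3.5

S is symmetric (S[j,i] = S[i,j]). Assembling:

S = [[7.7667, 4.3],
 [4.3, 3.5]]


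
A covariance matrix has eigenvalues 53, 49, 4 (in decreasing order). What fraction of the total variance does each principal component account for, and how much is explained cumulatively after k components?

Step 1 — total variance = trace(Sigma) = Σ λ_i = 53 + 49 + 4 = 106.

Step 2 — fraction explained by component i = λ_i / Σ λ:
  PC1: 53/106 = 0.5
  PC2: 49/106 = 0.4623
  PC3: 4/106 = 0.0377

Step 3 — cumulative fraction after k components = (λ_1 + ... + λ_k) / Σ λ:
  k = 1: 53/106 = 0.5
  k = 2: (53 + 49)/106 = 102/106 = 0.9623
  k = 3: (53 + 49 + 4)/106 = 106/106 = 1

Summary (fraction, with percent):

explained: PC1 0.5 (50%), PC2 0.4623 (46.23%), PC3 0.0377 (3.77%);  cumulative: 0.5, 0.9623, 1
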